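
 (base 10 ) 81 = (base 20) 41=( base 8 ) 121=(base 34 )2d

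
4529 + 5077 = 9606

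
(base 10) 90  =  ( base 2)1011010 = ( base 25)3f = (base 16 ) 5A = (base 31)2S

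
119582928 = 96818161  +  22764767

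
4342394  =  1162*3737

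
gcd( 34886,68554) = 2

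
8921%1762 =111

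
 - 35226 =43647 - 78873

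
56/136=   7/17  =  0.41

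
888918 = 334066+554852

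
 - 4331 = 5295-9626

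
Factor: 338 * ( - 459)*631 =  - 2^1 * 3^3 * 13^2*17^1 * 631^1 = -  97894602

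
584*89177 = 52079368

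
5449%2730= 2719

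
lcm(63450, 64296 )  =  4822200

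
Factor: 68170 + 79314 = 147484 = 2^2 *36871^1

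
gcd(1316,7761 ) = 1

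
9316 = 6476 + 2840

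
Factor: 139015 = 5^1*27803^1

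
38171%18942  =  287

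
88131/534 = 165 + 7/178 = 165.04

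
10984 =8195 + 2789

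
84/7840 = 3/280 = 0.01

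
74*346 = 25604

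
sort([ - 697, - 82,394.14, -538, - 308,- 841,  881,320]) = [ - 841  , - 697, - 538, - 308, - 82,  320,394.14, 881 ]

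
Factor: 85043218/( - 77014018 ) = -13^1*727^(-1)*52967^( - 1) *3270893^1 = - 42521609/38507009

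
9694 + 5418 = 15112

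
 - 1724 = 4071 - 5795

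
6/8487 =2/2829 = 0.00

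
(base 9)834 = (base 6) 3051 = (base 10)679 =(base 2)1010100111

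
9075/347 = 26 + 53/347 = 26.15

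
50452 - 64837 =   -  14385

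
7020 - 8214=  - 1194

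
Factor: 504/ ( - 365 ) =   -  2^3*3^2*5^( - 1)*7^1*73^( - 1) 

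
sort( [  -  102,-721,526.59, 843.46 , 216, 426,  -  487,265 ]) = [ - 721, - 487, - 102,216, 265, 426, 526.59,843.46] 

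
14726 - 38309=  -  23583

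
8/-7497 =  - 1 + 7489/7497  =  - 0.00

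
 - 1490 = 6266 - 7756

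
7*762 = 5334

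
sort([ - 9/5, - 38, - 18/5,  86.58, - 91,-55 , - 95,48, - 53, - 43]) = [- 95, - 91, - 55,-53,  -  43, - 38, - 18/5, - 9/5,48 , 86.58 ] 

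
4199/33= 127  +  8/33 =127.24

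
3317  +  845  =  4162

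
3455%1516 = 423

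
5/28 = 5/28 = 0.18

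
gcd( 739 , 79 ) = 1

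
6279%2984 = 311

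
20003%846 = 545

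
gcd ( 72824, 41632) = 8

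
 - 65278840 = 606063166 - 671342006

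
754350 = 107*7050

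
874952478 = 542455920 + 332496558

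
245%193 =52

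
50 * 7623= 381150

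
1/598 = 1/598 = 0.00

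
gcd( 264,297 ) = 33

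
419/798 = 419/798 = 0.53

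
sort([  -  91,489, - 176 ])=[ - 176,  -  91, 489]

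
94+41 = 135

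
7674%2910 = 1854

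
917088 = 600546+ 316542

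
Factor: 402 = 2^1*3^1*67^1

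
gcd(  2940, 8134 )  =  98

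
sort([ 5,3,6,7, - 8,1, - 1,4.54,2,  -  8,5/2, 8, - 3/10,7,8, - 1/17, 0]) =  [ - 8, - 8, - 1,-3/10 ,  -  1/17,0, 1,2,  5/2, 3,4.54,5,6,7, 7,8 , 8] 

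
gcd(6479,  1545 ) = 1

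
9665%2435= 2360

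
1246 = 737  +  509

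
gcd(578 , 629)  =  17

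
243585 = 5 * 48717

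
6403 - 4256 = 2147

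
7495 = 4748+2747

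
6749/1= 6749  =  6749.00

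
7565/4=1891 + 1/4 = 1891.25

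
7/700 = 1/100 = 0.01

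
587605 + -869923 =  - 282318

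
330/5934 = 55/989 = 0.06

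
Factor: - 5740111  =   - 13^1*441547^1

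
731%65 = 16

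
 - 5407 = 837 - 6244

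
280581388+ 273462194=554043582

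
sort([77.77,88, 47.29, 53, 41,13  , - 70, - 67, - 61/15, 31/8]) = [ - 70 , - 67, - 61/15, 31/8, 13,41,47.29,53, 77.77, 88 ] 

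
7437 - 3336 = 4101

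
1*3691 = 3691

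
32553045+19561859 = 52114904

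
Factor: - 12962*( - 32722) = 2^2 * 6481^1*16361^1 = 424142564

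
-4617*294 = -1357398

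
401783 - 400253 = 1530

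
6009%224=185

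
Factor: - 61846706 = -2^1*3821^1*8093^1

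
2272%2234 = 38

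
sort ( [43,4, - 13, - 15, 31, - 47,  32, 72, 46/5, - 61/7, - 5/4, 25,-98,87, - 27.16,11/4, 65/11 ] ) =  [ - 98, - 47, - 27.16, - 15,-13, - 61/7,-5/4,11/4,  4 , 65/11,46/5,25, 31,  32,43, 72, 87]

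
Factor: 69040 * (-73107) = -5047307280  =  - 2^4*3^2*5^1 * 863^1*8123^1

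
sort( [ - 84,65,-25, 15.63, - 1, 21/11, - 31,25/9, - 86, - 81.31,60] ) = [ - 86, - 84, - 81.31, - 31 , - 25 , - 1,21/11,25/9 , 15.63, 60,65]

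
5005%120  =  85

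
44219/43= 1028+15/43 = 1028.35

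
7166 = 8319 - 1153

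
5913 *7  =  41391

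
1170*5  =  5850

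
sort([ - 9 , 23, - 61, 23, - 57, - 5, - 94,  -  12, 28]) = [ - 94, - 61, - 57,-12,-9, - 5, 23, 23, 28 ]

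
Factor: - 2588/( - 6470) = 2/5 =2^1*5^( - 1)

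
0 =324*0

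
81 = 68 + 13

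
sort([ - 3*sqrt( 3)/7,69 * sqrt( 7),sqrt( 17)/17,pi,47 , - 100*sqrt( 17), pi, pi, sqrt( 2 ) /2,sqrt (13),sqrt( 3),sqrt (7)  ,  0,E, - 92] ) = [ - 100*sqrt( 17), - 92, - 3*sqrt( 3 )/7,0,sqrt( 17) /17, sqrt ( 2)/2,sqrt(3), sqrt(7 ) , E,pi , pi, pi,sqrt( 13), 47,69*sqrt(7) ]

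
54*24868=1342872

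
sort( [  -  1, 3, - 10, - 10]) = [ - 10, - 10 , - 1, 3 ] 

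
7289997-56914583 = -49624586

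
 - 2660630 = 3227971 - 5888601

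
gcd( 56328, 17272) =8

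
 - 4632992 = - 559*8288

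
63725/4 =15931 + 1/4 = 15931.25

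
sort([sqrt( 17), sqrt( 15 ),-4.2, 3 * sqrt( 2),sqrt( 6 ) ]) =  [ - 4.2, sqrt(6), sqrt( 15), sqrt( 17 ), 3*sqrt( 2) ]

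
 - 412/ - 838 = 206/419 = 0.49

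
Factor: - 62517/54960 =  - 2^( - 4)*5^(-1)*7^1*13^1 = -  91/80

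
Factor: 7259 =7^1*17^1*61^1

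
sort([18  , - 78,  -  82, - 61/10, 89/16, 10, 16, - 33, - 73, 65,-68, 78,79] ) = [ -82, - 78, - 73, - 68,-33, - 61/10, 89/16, 10, 16, 18, 65, 78, 79]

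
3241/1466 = 3241/1466=   2.21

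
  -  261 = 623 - 884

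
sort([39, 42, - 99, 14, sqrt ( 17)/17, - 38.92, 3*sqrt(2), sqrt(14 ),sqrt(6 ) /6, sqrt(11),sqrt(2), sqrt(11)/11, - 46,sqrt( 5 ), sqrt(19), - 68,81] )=[-99, - 68, -46, - 38.92, sqrt (17) /17, sqrt( 11 )/11,sqrt(6) /6,sqrt(2), sqrt(5), sqrt( 11) , sqrt(14) , 3  *sqrt ( 2), sqrt ( 19),14, 39,42 , 81 ]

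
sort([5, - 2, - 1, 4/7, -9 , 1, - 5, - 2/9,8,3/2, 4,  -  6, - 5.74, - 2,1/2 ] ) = [-9, - 6,-5.74, - 5, - 2, - 2, -1,-2/9,  1/2 , 4/7,1,3/2,4, 5,8]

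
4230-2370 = 1860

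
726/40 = 363/20 = 18.15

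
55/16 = 3 + 7/16  =  3.44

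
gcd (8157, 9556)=1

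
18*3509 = 63162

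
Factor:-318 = - 2^1*3^1*53^1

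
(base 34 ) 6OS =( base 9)11604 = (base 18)1604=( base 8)17144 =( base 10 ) 7780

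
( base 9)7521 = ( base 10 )5527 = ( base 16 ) 1597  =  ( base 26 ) 84F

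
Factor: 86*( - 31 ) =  - 2^1 * 31^1*43^1=-2666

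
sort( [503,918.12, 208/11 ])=[208/11, 503,918.12]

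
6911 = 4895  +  2016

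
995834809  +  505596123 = 1501430932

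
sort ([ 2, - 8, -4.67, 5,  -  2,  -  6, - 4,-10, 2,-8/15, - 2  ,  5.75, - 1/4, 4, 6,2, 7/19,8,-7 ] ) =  [-10,-8, - 7 , - 6,  -  4.67, - 4,-2, - 2, - 8/15, - 1/4,7/19, 2 , 2, 2,  4, 5,5.75, 6, 8]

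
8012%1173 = 974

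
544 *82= 44608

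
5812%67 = 50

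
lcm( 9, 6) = 18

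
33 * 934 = 30822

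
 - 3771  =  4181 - 7952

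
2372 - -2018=4390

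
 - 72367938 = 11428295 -83796233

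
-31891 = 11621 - 43512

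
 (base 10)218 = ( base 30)78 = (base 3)22002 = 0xDA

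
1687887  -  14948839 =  - 13260952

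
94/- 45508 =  -1 + 22707/22754 = -0.00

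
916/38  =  458/19 = 24.11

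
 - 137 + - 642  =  - 779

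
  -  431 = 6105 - 6536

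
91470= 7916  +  83554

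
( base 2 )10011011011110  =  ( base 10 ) 9950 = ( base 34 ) 8KM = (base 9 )14575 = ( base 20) 14ha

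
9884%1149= 692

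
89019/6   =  29673/2 =14836.50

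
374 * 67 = 25058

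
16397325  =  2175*7539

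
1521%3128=1521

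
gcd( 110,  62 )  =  2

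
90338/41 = 90338/41  =  2203.37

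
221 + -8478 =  - 8257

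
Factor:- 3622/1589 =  - 2^1 * 7^( - 1 )*227^( - 1)*1811^1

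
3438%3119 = 319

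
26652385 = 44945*593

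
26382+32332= 58714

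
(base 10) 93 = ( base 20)4D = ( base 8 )135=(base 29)36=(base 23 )41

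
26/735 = 26/735 = 0.04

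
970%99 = 79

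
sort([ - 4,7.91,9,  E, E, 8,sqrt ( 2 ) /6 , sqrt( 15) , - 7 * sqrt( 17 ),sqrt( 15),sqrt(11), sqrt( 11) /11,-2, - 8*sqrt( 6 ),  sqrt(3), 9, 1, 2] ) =[ - 7*sqrt( 17 ), - 8 * sqrt( 6),-4, - 2,sqrt (2) /6,  sqrt( 11 ) /11, 1,sqrt( 3 ),2,E,  E,sqrt( 11),sqrt( 15),sqrt( 15),  7.91,8,9, 9]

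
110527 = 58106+52421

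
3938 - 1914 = 2024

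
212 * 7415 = 1571980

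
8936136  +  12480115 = 21416251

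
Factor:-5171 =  - 5171^1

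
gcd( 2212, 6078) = 2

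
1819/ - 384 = - 1819/384 = - 4.74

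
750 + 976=1726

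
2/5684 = 1/2842 = 0.00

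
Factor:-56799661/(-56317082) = 2^( - 1)*29^1*223^1*8783^1*28158541^(  -  1) 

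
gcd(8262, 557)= 1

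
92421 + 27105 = 119526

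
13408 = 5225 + 8183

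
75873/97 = 75873/97 = 782.20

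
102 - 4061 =- 3959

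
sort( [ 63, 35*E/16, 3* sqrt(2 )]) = [ 3*sqrt( 2), 35*E/16,63]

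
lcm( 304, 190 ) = 1520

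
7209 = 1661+5548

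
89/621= 89/621 = 0.14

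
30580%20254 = 10326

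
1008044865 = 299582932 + 708461933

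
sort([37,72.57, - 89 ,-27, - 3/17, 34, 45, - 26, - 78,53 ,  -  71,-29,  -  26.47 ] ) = [ - 89 , - 78, - 71, - 29, - 27,-26.47,  -  26,-3/17, 34,37,45, 53, 72.57]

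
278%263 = 15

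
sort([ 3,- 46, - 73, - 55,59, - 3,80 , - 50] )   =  [-73 , -55,-50,-46,  -  3, 3 , 59,80]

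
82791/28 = 82791/28 = 2956.82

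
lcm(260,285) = 14820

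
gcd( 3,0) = 3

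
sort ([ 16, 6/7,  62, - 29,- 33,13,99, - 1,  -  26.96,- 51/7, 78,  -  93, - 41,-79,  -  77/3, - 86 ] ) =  [  -  93, - 86, - 79, - 41, - 33, - 29, - 26.96,  -  77/3, - 51/7, - 1, 6/7,13,16, 62 , 78,99 ] 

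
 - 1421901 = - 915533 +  - 506368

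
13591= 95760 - 82169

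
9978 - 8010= 1968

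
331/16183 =331/16183 = 0.02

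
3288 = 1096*3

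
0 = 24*0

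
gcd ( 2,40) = 2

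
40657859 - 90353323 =  -  49695464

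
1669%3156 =1669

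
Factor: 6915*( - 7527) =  -52049205 = - 3^2* 5^1*13^1*193^1*461^1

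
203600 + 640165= 843765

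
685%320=45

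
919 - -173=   1092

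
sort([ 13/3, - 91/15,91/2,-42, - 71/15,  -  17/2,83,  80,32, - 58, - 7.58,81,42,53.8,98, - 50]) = [ - 58, - 50, - 42, - 17/2,-7.58, - 91/15, - 71/15,13/3,32,42,91/2 , 53.8,80, 81, 83, 98]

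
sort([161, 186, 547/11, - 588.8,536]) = [ - 588.8, 547/11,  161,186, 536]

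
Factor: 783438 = 2^1 * 3^1*37^1*3529^1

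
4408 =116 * 38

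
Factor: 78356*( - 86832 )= -2^6*3^4*19^1*67^1*1031^1 = -6803808192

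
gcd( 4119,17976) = 3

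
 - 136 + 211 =75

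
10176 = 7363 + 2813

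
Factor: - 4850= - 2^1*5^2*97^1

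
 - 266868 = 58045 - 324913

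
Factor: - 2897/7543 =-19^(-1 )*397^( - 1)*2897^1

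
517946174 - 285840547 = 232105627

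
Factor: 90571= 13^1* 6967^1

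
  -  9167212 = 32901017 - 42068229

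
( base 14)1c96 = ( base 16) 146C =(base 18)g28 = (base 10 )5228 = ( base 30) 5O8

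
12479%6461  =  6018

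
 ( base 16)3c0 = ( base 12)680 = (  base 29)143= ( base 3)1022120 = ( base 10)960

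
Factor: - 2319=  - 3^1*  773^1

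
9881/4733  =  9881/4733 = 2.09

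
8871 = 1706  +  7165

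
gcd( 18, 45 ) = 9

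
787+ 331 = 1118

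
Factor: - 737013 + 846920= 109907 = 7^2 * 2243^1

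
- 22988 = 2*( -11494) 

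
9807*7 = 68649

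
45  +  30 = 75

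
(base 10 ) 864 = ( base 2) 1101100000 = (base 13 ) 516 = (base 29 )10n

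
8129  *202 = 1642058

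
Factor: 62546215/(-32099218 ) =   -  2^( - 1)*5^1*12509243^1*16049609^(-1)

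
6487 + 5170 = 11657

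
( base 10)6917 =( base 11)5219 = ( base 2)1101100000101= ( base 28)8N1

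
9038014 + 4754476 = 13792490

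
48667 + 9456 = 58123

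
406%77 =21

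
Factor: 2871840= 2^5 * 3^1*5^1*31^1*193^1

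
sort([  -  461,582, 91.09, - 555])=[ - 555, - 461, 91.09, 582]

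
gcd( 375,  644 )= 1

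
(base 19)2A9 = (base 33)RU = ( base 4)32121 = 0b1110011001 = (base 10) 921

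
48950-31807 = 17143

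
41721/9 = 13907/3 = 4635.67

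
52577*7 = 368039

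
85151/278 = 85151/278 = 306.30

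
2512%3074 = 2512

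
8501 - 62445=-53944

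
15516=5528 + 9988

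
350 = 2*175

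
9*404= 3636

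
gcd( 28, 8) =4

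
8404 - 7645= 759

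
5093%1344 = 1061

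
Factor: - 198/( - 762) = 3^1* 11^1*127^( - 1) =33/127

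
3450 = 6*575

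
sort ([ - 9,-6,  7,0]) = [ - 9, - 6,0,7]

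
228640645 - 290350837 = -61710192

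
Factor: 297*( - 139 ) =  - 3^3*11^1 *139^1= - 41283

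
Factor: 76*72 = 2^5*3^2*19^1 = 5472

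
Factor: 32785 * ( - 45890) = - 2^1 * 5^2*13^1*79^1*83^1*353^1  =  -1504503650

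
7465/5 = 1493= 1493.00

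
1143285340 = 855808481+287476859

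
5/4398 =5/4398  =  0.00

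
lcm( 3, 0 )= 0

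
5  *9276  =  46380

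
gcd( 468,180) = 36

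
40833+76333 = 117166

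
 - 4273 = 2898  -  7171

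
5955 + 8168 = 14123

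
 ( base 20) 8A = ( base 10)170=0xAA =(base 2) 10101010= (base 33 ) 55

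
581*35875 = 20843375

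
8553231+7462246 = 16015477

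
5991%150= 141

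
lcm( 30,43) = 1290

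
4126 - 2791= 1335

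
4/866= 2/433 = 0.00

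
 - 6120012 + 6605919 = 485907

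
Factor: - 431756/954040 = -4693/10370   =  - 2^(-1)*5^( - 1) * 13^1 * 17^(- 1)*19^2*61^( - 1)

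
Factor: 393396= 2^2 * 3^1*32783^1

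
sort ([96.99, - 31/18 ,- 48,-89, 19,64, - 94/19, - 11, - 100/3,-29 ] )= [-89,  -  48, -100/3, - 29, - 11, - 94/19,-31/18, 19, 64,96.99]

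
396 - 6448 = - 6052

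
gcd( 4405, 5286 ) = 881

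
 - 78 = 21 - 99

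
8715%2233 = 2016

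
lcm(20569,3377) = 226259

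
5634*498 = 2805732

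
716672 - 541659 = 175013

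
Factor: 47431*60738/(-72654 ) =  - 480144013/12109 = -  53^1*191^1* 12109^( - 1)*47431^1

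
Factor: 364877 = 113^1*3229^1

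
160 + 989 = 1149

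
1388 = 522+866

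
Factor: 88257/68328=31/24 = 2^( - 3)*3^(  -  1) * 31^1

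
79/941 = 79/941= 0.08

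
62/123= 62/123 = 0.50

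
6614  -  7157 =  - 543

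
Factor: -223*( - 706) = 2^1*223^1*353^1 = 157438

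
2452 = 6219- 3767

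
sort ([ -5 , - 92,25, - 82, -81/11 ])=[-92, - 82, - 81/11, - 5, 25]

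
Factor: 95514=2^1*3^1*15919^1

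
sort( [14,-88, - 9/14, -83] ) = [-88, - 83,-9/14,  14]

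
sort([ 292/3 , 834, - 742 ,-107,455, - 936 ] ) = [-936, - 742,-107, 292/3,  455,834 ]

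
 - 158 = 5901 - 6059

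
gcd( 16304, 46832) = 16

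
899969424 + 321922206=1221891630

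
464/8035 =464/8035=0.06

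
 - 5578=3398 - 8976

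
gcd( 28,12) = 4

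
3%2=1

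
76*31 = 2356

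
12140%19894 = 12140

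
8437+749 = 9186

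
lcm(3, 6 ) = 6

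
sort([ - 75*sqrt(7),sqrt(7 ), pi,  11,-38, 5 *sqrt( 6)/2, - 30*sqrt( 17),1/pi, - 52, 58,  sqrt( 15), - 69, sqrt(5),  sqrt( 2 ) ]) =[ - 75*sqrt( 7), - 30*sqrt( 17), - 69,-52, - 38, 1/pi,sqrt( 2), sqrt( 5),sqrt( 7), pi, sqrt ( 15 ), 5*sqrt( 6)/2,11, 58] 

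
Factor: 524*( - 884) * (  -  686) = 2^5*7^3*13^1 * 17^1*131^1 = 317766176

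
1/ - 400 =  - 1/400=-0.00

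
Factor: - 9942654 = -2^1*3^1 * 17^1 * 107^1*911^1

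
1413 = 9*157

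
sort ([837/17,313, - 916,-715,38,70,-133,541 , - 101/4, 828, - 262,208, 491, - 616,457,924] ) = [- 916,  -  715, - 616, - 262, - 133,- 101/4 , 38,837/17,70,208 , 313,457,491,541,  828 , 924]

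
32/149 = 32/149 = 0.21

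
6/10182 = 1/1697 = 0.00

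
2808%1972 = 836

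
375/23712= 125/7904 = 0.02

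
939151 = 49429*19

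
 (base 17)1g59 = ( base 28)C7R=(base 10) 9631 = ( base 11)7266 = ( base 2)10010110011111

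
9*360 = 3240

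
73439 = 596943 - 523504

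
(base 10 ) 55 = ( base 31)1o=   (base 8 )67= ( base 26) 23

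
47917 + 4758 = 52675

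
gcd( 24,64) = 8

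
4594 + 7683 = 12277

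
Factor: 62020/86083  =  2^2*5^1*7^1  *443^1*86083^(  -  1 ) 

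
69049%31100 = 6849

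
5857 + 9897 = 15754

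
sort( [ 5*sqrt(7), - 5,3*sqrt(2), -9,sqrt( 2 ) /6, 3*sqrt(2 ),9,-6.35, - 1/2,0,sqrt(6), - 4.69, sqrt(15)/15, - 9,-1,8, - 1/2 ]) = [ - 9, - 9, - 6.35,-5, - 4.69, - 1, - 1/2, - 1/2,0,sqrt( 2)/6,  sqrt(15 )/15,  sqrt(6 ),3*sqrt( 2), 3*sqrt(2),8, 9,5*sqrt( 7)]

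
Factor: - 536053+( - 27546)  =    -  563599^1 =- 563599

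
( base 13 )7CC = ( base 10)1351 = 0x547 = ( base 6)10131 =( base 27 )1N1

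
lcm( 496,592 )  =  18352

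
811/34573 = 811/34573 = 0.02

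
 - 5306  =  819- 6125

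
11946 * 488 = 5829648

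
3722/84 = 44 + 13/42 = 44.31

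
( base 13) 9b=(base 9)152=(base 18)72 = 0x80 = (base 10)128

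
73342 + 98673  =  172015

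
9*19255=173295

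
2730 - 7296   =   - 4566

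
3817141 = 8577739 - 4760598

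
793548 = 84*9447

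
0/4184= 0=0.00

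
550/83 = 550/83 = 6.63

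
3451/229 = 3451/229  =  15.07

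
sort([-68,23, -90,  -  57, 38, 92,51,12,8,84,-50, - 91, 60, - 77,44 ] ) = [ - 91, - 90, - 77,- 68, -57,-50,8,12,23,38,44,51,60, 84 , 92 ] 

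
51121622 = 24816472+26305150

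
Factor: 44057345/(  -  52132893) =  - 3^( - 1) * 5^1 * 8811469^1*17377631^( - 1)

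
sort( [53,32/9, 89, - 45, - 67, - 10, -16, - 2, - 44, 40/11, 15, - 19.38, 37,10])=[ - 67, - 45, - 44, - 19.38, - 16, - 10 , - 2  ,  32/9,40/11, 10, 15, 37,53,89 ] 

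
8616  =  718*12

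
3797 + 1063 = 4860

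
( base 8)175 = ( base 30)45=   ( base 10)125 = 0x7D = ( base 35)3K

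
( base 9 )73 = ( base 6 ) 150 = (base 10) 66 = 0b1000010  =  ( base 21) 33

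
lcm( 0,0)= 0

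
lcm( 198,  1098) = 12078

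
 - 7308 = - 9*812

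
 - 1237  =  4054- 5291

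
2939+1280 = 4219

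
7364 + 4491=11855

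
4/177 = 4/177 = 0.02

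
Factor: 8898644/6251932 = 1562983^( - 1 )*2224661^1 = 2224661/1562983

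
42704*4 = 170816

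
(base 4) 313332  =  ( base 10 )3582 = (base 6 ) 24330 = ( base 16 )DFE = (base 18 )b10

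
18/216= 1/12 = 0.08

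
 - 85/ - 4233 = 5/249 = 0.02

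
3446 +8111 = 11557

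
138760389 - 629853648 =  - 491093259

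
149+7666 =7815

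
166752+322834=489586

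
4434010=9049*490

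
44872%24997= 19875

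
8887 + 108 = 8995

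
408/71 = 408/71   =  5.75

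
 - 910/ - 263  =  910/263= 3.46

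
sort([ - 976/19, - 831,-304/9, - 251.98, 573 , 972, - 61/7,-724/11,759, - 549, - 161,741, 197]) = [ - 831, - 549,-251.98,-161, - 724/11, - 976/19, - 304/9, - 61/7, 197,573, 741,759,972]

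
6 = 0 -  - 6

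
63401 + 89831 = 153232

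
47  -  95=  -  48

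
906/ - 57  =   - 16 + 2/19 = -  15.89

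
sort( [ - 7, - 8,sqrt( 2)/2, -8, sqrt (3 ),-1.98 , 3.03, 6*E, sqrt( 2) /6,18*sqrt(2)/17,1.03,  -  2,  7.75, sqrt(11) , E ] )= [-8, - 8, - 7, -2, - 1.98, sqrt(2) /6, sqrt(2 )/2,1.03, 18 * sqrt(2) /17,  sqrt( 3 ), E, 3.03,sqrt(11 ) , 7.75, 6*E]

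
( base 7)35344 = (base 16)2389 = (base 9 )13427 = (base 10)9097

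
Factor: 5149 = 19^1*271^1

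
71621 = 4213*17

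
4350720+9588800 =13939520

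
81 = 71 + 10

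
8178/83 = 8178/83 = 98.53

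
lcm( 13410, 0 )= 0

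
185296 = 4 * 46324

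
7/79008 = 7/79008 = 0.00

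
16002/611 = 16002/611 = 26.19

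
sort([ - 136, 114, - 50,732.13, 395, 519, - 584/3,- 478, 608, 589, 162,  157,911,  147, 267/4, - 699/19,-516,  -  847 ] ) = [ -847, - 516,  -  478, - 584/3, - 136, - 50, - 699/19, 267/4, 114, 147, 157, 162, 395, 519, 589,608, 732.13,  911] 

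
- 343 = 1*( - 343 )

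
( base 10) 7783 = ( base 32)7J7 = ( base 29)97B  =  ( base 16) 1e67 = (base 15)248D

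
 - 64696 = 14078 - 78774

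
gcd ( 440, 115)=5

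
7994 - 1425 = 6569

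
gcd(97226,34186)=2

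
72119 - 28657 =43462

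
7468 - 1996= 5472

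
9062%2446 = 1724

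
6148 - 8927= - 2779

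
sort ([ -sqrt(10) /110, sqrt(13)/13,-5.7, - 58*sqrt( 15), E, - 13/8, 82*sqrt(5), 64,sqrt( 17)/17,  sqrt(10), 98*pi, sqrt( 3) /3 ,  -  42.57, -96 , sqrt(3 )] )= [ - 58*sqrt(15), - 96, - 42.57, - 5.7 ,-13/8 , - sqrt (10)/110, sqrt( 17)/17, sqrt(13)/13, sqrt(3 ) /3, sqrt(3), E,  sqrt(10),64,82*sqrt( 5 ), 98*pi ] 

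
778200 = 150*5188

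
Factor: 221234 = 2^1*13^1*67^1*127^1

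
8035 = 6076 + 1959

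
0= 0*285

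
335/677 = 335/677 = 0.49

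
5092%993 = 127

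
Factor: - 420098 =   -  2^1 * 7^1*37^1*811^1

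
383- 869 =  - 486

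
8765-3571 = 5194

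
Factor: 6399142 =2^1*3199571^1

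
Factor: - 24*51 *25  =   - 30600 = - 2^3*3^2*5^2*17^1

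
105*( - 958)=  -100590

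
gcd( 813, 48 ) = 3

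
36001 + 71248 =107249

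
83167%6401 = 6355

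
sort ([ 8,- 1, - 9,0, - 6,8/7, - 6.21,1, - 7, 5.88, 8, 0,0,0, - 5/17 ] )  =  [ - 9, - 7, - 6.21, - 6,-1, - 5/17,0,0,0,0, 1,8/7,5.88,8 , 8] 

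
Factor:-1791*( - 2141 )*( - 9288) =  - 2^3*3^5 *43^1*199^1*2141^1 = -35615123928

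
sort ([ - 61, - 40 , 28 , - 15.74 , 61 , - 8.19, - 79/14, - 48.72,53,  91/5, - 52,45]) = [ - 61, - 52, - 48.72, - 40 , - 15.74, - 8.19 , - 79/14,  91/5, 28, 45, 53 , 61]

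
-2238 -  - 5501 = 3263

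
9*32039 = 288351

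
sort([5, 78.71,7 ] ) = [ 5,7, 78.71]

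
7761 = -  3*(- 2587) 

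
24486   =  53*462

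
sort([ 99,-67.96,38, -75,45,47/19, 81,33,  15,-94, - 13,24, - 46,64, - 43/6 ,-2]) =[ - 94, - 75, - 67.96, - 46, - 13, - 43/6, - 2,47/19,15,24,33,38, 45, 64,81,99]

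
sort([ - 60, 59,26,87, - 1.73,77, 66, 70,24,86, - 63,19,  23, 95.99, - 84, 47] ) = [ - 84,-63, - 60, - 1.73, 19,23, 24, 26,  47 , 59 , 66,70, 77,86, 87, 95.99] 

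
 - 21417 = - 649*33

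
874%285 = 19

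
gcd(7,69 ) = 1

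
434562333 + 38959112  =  473521445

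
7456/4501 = 7456/4501 = 1.66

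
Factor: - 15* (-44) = 660 = 2^2 * 3^1*5^1*11^1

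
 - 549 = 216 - 765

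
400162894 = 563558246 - 163395352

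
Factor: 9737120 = 2^5*5^1 *19^1*3203^1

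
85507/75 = 1140 + 7/75= 1140.09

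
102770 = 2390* 43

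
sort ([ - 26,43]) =[ - 26,43]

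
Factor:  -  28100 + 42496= 14396 = 2^2 * 59^1*61^1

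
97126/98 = 991 + 4/49 = 991.08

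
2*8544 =17088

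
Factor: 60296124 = 2^2*3^1*7^1 * 717811^1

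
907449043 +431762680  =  1339211723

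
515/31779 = 515/31779 = 0.02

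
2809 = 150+2659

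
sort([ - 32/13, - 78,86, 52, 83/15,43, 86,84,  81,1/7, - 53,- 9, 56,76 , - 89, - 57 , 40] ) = [ - 89, - 78, - 57 ,-53, - 9, -32/13,1/7, 83/15,  40,43,52,  56,76,  81,84, 86, 86 ] 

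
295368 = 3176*93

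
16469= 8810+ 7659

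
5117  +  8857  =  13974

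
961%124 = 93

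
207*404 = 83628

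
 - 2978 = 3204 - 6182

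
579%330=249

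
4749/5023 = 4749/5023 = 0.95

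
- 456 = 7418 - 7874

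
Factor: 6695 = 5^1*13^1*103^1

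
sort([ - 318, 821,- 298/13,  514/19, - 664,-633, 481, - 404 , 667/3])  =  [  -  664, - 633, - 404,-318, - 298/13,514/19, 667/3,481, 821] 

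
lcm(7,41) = 287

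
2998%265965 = 2998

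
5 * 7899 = 39495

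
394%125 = 19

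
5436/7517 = 5436/7517 = 0.72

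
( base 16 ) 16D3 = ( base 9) 8012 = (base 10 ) 5843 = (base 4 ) 1123103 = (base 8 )13323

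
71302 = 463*154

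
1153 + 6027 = 7180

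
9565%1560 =205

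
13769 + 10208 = 23977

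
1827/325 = 5+202/325= 5.62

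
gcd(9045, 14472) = 1809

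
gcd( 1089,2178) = 1089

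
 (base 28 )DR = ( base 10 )391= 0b110000111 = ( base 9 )474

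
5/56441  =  5/56441 = 0.00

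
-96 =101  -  197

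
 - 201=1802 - 2003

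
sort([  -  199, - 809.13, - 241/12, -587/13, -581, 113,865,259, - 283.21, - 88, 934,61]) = [- 809.13, - 581, - 283.21, - 199 , - 88, - 587/13, - 241/12, 61, 113,259,865,934 ]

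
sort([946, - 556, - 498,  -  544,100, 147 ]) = [ - 556, - 544, - 498,  100,147,946 ]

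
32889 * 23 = 756447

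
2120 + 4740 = 6860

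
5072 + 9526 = 14598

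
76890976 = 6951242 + 69939734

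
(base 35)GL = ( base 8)1105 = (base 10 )581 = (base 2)1001000101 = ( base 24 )105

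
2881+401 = 3282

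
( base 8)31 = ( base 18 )17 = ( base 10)25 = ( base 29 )p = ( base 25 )10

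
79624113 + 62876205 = 142500318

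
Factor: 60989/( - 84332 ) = - 2^( - 2) * 29^( - 1) * 71^1*727^( - 1 )*859^1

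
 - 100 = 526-626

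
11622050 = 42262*275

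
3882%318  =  66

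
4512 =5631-1119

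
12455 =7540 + 4915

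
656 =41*16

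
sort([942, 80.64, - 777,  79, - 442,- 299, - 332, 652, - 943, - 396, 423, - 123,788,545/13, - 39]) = [ - 943, - 777 ,  -  442,-396, - 332, - 299, - 123,-39, 545/13, 79, 80.64, 423, 652,788, 942]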